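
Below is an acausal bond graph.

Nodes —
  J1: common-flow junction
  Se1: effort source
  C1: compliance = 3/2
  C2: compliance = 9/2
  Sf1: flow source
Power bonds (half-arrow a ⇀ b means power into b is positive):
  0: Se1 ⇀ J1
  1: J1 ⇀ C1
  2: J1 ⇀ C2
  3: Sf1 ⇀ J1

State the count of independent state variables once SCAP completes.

2  (C1, C2 all integral)

#0 →J1  (Se1 fixes effort; stroke away)
#3 →Sf1  (Sf1 (Sf) sets flow on bond)
#1 →J1  (common-f at J1 fixed by 3)
#2 →J1  (J1: bond 3 brought flow, rest push out)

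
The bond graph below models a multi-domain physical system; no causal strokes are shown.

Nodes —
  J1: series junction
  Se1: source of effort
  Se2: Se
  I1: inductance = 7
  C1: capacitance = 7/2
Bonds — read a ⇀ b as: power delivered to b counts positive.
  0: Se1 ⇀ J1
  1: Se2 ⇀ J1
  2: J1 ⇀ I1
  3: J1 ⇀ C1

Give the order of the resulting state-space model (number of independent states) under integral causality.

β0 stroke at J1  (Se1 fixes effort; stroke away)
β1 stroke at J1  (Se2: effort source, stroke at far end)
β2 stroke at I1  (I1 outputs flow p/I1)
β3 stroke at J1  (common-f at J1 fixed by 2)

2  (C1, I1 all integral)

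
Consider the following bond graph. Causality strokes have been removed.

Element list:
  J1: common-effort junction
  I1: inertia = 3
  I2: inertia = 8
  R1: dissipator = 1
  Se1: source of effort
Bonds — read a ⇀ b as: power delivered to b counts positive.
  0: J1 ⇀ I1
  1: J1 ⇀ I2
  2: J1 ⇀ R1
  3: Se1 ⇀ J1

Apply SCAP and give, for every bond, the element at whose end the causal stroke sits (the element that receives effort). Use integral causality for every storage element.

β0 |I1
β1 |I2
β2 |R1
β3 |J1

#3 |J1  (source Se1 imposes e)
#0 |I1  (J1: bond 3 brought effort, rest push out)
#1 |I2  (0-jn J1 has e-setter on 3)
#2 |R1  (J1 effort already set via bond 3)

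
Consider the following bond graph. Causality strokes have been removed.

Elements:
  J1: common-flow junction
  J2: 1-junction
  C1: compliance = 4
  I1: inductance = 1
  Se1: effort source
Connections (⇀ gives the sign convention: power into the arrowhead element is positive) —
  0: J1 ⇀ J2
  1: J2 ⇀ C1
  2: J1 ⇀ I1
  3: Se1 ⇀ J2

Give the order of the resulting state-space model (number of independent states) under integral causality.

bond 3 stroke→J2  (source Se1 imposes e)
bond 1 stroke→J2  (C1 integral (e out))
bond 0 stroke→J1  (closing 1-jn rule on J2)
bond 2 stroke→I1  (J1 needs exactly one f-in)

2  (C1, I1 all integral)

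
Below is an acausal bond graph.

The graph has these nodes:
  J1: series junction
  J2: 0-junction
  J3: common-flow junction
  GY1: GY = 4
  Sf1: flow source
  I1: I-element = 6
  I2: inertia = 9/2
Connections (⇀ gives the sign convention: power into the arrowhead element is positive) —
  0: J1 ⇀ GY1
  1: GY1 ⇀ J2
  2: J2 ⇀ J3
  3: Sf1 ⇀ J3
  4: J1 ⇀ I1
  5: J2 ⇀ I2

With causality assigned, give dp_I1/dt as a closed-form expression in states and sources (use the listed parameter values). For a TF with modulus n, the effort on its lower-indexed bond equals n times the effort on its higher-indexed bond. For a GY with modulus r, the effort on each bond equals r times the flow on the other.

dp_I1/dt = -4*F_Sf1 - 8*p_I2/9

bond 3 stroke at Sf1  (Sf1: flow source, stroke at near end)
bond 2 stroke at J3  (J3 flow already set via bond 3)
bond 4 stroke at I1  (I1: I, integral causality)
bond 0 stroke at J1  (1-jn J1 has f-setter on 4)
bond 1 stroke at J2  (through GY1, causality inverts; strokes same side of GY1)
bond 5 stroke at I2  (J2: bond 1 brought effort, rest push out)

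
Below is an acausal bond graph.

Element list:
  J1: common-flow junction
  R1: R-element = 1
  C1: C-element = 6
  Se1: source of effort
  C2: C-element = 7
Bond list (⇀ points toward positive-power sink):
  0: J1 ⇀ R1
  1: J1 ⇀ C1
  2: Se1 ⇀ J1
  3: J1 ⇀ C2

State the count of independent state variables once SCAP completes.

bond 2 stroke at J1  (source Se1 imposes e)
bond 1 stroke at J1  (C1 integral (e out))
bond 3 stroke at J1  (C2: C, integral causality)
bond 0 stroke at R1  (only one flow-in slot at J1)

2  (C1, C2 all integral)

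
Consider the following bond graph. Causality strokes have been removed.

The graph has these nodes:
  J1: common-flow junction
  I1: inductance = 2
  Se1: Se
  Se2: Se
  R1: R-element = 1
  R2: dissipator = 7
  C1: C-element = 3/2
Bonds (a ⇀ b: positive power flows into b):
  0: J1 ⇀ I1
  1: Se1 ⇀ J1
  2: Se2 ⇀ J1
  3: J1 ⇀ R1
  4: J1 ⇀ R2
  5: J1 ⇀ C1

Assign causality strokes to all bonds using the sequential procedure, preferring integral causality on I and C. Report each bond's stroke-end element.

b1 stroke at J1  (Se1: effort source, stroke at far end)
b2 stroke at J1  (Se2: effort source, stroke at far end)
b0 stroke at I1  (I1 outputs flow p/I1)
b3 stroke at J1  (J1 flow already set via bond 0)
b4 stroke at J1  (1-jn J1 has f-setter on 0)
b5 stroke at J1  (1-jn J1 has f-setter on 0)

b0 stroke at I1
b1 stroke at J1
b2 stroke at J1
b3 stroke at J1
b4 stroke at J1
b5 stroke at J1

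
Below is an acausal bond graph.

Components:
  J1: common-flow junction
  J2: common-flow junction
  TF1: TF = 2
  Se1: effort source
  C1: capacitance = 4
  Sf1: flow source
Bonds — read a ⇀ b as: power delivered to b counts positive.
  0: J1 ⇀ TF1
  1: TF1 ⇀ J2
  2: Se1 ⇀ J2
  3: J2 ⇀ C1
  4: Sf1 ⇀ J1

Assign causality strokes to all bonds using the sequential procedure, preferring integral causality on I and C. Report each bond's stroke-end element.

#0 stroke→J1
#1 stroke→TF1
#2 stroke→J2
#3 stroke→J2
#4 stroke→Sf1

b2 |J2  (Se1 (Se) sets effort on bond)
b4 |Sf1  (Sf1 (Sf) sets flow on bond)
b0 |J1  (1-jn J1 has f-setter on 4)
b1 |TF1  (through TF1, causality passes straight; one stroke at TF1)
b3 |J2  (J2 flow already set via bond 1)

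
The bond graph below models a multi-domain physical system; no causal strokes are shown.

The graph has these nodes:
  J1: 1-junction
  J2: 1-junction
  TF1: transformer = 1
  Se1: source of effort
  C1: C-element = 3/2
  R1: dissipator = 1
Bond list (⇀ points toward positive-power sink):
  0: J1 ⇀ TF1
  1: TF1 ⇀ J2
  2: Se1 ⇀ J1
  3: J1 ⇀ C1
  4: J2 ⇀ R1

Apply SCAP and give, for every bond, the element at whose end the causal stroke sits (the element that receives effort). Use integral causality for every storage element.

β2 stroke at J1  (Se1 fixes effort; stroke away)
β3 stroke at J1  (C1 outputs effort q/C1)
β0 stroke at TF1  (only one flow-in slot at J1)
β1 stroke at J2  (TF1: transformer flips bond 0)
β4 stroke at R1  (closing 1-jn rule on J2)

bond 0 stroke at TF1
bond 1 stroke at J2
bond 2 stroke at J1
bond 3 stroke at J1
bond 4 stroke at R1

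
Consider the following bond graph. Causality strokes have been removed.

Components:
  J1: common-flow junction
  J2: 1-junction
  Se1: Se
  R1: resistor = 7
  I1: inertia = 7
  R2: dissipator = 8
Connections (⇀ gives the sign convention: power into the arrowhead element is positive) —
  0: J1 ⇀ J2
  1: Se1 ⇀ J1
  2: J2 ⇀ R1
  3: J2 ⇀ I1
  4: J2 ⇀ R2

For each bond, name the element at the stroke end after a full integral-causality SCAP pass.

bond 1 stroke→J1  (Se1 fixes effort; stroke away)
bond 0 stroke→J2  (J1 needs exactly one f-in)
bond 3 stroke→I1  (I1 integral (f out))
bond 2 stroke→J2  (common-f at J2 fixed by 3)
bond 4 stroke→J2  (common-f at J2 fixed by 3)

b0 stroke at J2
b1 stroke at J1
b2 stroke at J2
b3 stroke at I1
b4 stroke at J2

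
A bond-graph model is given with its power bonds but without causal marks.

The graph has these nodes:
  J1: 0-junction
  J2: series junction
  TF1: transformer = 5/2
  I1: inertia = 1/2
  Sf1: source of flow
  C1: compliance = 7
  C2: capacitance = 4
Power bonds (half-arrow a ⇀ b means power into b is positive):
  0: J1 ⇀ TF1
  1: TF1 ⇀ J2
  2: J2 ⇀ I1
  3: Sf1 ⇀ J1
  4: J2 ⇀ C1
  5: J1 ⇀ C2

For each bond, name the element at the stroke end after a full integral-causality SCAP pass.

b3 |Sf1  (Sf1 fixes flow; stroke at Sf1)
b2 |I1  (I1: I, integral causality)
b1 |J2  (1-jn J2 has f-setter on 2)
b4 |J2  (common-f at J2 fixed by 2)
b0 |TF1  (TF1 one-in-one-out from 1)
b5 |J1  (J1 needs exactly one e-in)

b0 stroke→TF1
b1 stroke→J2
b2 stroke→I1
b3 stroke→Sf1
b4 stroke→J2
b5 stroke→J1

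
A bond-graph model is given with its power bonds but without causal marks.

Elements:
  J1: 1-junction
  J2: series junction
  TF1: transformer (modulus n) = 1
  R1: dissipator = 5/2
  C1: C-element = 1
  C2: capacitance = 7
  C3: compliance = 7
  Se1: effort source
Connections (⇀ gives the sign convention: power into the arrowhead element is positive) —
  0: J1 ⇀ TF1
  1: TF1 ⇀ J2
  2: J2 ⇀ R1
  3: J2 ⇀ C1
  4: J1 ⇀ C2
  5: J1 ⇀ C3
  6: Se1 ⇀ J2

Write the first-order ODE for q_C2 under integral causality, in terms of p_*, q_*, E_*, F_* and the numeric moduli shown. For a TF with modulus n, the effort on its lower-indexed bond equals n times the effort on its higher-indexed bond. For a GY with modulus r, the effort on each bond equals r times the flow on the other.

dq_C2/dt = 2*E_Se1/5 - 2*q_C1/5 - 2*q_C2/35 - 2*q_C3/35

bond 6 stroke at J2  (Se1 fixes effort; stroke away)
bond 3 stroke at J2  (C1 integral (e out))
bond 4 stroke at J1  (C2: C, integral causality)
bond 5 stroke at J1  (prefer integral on C3)
bond 0 stroke at TF1  (J1 needs exactly one f-in)
bond 1 stroke at J2  (TF1: transformer flips bond 0)
bond 2 stroke at R1  (J2 needs exactly one f-in)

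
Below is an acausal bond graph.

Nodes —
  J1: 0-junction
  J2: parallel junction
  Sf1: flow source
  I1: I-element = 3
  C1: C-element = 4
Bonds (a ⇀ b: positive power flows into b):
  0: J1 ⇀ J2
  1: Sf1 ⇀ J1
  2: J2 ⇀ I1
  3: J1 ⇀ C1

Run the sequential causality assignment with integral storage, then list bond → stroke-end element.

bond 0 →J2
bond 1 →Sf1
bond 2 →I1
bond 3 →J1

b1 stroke→Sf1  (Sf1 fixes flow; stroke at Sf1)
b2 stroke→I1  (I1 integral (f out))
b0 stroke→J2  (J2 needs exactly one e-in)
b3 stroke→J1  (J1 needs exactly one e-in)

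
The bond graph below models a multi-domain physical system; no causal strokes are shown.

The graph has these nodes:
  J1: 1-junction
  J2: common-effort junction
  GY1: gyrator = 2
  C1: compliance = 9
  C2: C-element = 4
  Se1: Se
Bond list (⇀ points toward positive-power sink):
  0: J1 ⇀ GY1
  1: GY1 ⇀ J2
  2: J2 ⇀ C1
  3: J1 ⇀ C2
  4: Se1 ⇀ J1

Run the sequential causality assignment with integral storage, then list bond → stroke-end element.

b4 |J1  (Se1: effort source, stroke at far end)
b2 |J2  (prefer integral on C1)
b1 |GY1  (J2 effort already set via bond 2)
b0 |GY1  (through GY1, causality inverts; strokes same side of GY1)
b3 |J1  (1-jn J1 has f-setter on 0)

b0 →GY1
b1 →GY1
b2 →J2
b3 →J1
b4 →J1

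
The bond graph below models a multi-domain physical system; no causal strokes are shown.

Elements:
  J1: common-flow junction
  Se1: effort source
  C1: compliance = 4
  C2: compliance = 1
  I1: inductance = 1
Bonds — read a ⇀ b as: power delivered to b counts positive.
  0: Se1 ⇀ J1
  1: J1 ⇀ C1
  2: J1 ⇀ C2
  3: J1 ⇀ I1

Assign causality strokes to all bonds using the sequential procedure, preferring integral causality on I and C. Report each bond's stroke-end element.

b0 stroke at J1
b1 stroke at J1
b2 stroke at J1
b3 stroke at I1

b0 |J1  (Se1 (Se) sets effort on bond)
b1 |J1  (C1 integral (e out))
b2 |J1  (prefer integral on C2)
b3 |I1  (J1 needs exactly one f-in)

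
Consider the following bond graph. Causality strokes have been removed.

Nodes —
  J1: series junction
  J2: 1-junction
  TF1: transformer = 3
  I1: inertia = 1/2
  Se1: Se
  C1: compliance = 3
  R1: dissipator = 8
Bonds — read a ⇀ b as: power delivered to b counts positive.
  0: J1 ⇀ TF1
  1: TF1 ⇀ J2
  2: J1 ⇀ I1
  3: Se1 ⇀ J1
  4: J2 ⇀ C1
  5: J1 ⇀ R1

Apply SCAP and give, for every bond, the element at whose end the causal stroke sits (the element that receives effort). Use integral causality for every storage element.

β3 stroke at J1  (Se1: effort source, stroke at far end)
β2 stroke at I1  (I1: I, integral causality)
β0 stroke at J1  (J1: bond 2 brought flow, rest push out)
β5 stroke at J1  (1-jn J1 has f-setter on 2)
β1 stroke at TF1  (through TF1, causality passes straight; one stroke at TF1)
β4 stroke at J2  (1-jn J2 has f-setter on 1)

bond 0 |J1
bond 1 |TF1
bond 2 |I1
bond 3 |J1
bond 4 |J2
bond 5 |J1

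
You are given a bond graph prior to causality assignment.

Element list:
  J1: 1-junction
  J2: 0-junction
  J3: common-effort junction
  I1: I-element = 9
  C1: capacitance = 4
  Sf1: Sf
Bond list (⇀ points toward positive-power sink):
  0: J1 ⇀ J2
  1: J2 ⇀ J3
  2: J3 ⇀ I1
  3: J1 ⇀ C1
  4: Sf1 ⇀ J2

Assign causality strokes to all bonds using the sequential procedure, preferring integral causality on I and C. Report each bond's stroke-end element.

#0 |J2
#1 |J3
#2 |I1
#3 |J1
#4 |Sf1

β4 →Sf1  (Sf1 (Sf) sets flow on bond)
β2 →I1  (prefer integral on I1)
β1 →J3  (J3: last free bond brings effort in)
β0 →J2  (only one effort-in slot at J2)
β3 →J1  (J1 flow already set via bond 0)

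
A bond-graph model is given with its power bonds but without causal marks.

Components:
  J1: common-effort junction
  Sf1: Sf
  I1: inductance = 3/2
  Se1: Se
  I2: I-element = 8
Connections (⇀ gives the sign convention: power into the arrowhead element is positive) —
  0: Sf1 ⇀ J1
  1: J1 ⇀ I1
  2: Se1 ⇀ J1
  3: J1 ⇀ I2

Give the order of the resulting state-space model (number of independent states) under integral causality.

#0 →Sf1  (Sf1 (Sf) sets flow on bond)
#2 →J1  (Se1 fixes effort; stroke away)
#1 →I1  (J1 effort already set via bond 2)
#3 →I2  (0-jn J1 has e-setter on 2)

2  (I1, I2 all integral)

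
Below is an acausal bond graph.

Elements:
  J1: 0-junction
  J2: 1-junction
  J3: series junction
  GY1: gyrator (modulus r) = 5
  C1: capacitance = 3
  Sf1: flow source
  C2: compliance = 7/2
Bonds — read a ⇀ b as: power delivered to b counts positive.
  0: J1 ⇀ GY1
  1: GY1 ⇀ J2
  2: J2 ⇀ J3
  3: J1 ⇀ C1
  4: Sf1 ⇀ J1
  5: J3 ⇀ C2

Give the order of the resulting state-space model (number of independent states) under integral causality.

2  (C1, C2 all integral)

b4 →Sf1  (Sf1 fixes flow; stroke at Sf1)
b3 →J1  (C1 outputs effort q/C1)
b0 →GY1  (common-e at J1 fixed by 3)
b1 →GY1  (GY GY1: same side as bond 0)
b2 →J2  (1-jn J2 has f-setter on 1)
b5 →J3  (J3 flow already set via bond 2)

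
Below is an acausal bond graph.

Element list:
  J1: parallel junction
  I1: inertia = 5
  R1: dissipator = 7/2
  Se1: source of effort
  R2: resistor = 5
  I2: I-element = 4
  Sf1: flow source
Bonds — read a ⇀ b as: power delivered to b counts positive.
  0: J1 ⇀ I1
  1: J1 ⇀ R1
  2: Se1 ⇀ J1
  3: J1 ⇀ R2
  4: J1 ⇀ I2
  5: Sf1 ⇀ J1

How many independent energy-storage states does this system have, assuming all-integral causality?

#2 →J1  (Se1 (Se) sets effort on bond)
#5 →Sf1  (Sf1 (Sf) sets flow on bond)
#0 →I1  (0-jn J1 has e-setter on 2)
#1 →R1  (J1: bond 2 brought effort, rest push out)
#3 →R2  (0-jn J1 has e-setter on 2)
#4 →I2  (J1 effort already set via bond 2)

2  (I1, I2 all integral)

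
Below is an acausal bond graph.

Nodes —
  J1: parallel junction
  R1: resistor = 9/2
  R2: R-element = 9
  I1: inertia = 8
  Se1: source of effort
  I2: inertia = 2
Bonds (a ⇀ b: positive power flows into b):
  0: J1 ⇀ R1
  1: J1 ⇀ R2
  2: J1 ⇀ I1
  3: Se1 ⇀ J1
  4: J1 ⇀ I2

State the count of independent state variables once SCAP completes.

2  (I1, I2 all integral)

bond 3 →J1  (source Se1 imposes e)
bond 0 →R1  (J1 effort already set via bond 3)
bond 1 →R2  (0-jn J1 has e-setter on 3)
bond 2 →I1  (J1 effort already set via bond 3)
bond 4 →I2  (J1: bond 3 brought effort, rest push out)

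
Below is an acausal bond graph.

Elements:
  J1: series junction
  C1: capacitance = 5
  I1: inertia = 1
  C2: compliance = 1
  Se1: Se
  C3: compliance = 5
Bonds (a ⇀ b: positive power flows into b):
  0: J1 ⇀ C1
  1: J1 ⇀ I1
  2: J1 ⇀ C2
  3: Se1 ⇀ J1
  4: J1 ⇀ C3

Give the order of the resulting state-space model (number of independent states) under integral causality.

bond 3 →J1  (Se1 (Se) sets effort on bond)
bond 0 →J1  (C1 outputs effort q/C1)
bond 1 →I1  (I1 outputs flow p/I1)
bond 2 →J1  (J1 flow already set via bond 1)
bond 4 →J1  (1-jn J1 has f-setter on 1)

4  (C1, C2, C3, I1 all integral)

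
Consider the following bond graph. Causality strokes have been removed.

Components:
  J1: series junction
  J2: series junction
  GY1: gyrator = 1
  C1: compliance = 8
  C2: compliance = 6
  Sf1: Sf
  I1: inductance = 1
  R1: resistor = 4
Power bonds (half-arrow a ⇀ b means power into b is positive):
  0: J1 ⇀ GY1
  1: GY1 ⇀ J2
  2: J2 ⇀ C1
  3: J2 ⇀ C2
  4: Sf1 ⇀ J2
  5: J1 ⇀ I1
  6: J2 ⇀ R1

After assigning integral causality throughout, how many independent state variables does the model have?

β4 stroke→Sf1  (Sf1: flow source, stroke at near end)
β1 stroke→J2  (common-f at J2 fixed by 4)
β2 stroke→J2  (1-jn J2 has f-setter on 4)
β3 stroke→J2  (common-f at J2 fixed by 4)
β6 stroke→J2  (1-jn J2 has f-setter on 4)
β0 stroke→J1  (GY GY1: same side as bond 1)
β5 stroke→I1  (only one flow-in slot at J1)

3  (C1, C2, I1 all integral)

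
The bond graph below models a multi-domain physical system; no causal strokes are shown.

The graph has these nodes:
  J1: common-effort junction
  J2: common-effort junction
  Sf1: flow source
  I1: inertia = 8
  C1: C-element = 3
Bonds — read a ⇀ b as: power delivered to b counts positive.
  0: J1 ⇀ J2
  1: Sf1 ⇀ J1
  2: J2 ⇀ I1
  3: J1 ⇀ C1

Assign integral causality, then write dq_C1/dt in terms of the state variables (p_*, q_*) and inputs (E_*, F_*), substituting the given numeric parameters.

dq_C1/dt = F_Sf1 - p_I1/8

#1 stroke→Sf1  (Sf1 fixes flow; stroke at Sf1)
#2 stroke→I1  (prefer integral on I1)
#0 stroke→J2  (only one effort-in slot at J2)
#3 stroke→J1  (J1: last free bond brings effort in)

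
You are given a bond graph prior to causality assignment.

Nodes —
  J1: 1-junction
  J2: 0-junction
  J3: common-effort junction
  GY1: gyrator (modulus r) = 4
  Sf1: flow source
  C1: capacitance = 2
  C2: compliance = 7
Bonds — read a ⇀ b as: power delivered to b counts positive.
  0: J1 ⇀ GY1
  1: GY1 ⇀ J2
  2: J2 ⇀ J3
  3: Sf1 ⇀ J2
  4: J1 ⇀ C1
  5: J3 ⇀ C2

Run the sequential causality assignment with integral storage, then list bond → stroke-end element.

bond 3 |Sf1  (Sf1 fixes flow; stroke at Sf1)
bond 4 |J1  (C1 integral (e out))
bond 0 |GY1  (closing 1-jn rule on J1)
bond 1 |GY1  (GY1: gyrator matches bond 0)
bond 2 |J2  (only one effort-in slot at J2)
bond 5 |J3  (only one effort-in slot at J3)

bond 0 →GY1
bond 1 →GY1
bond 2 →J2
bond 3 →Sf1
bond 4 →J1
bond 5 →J3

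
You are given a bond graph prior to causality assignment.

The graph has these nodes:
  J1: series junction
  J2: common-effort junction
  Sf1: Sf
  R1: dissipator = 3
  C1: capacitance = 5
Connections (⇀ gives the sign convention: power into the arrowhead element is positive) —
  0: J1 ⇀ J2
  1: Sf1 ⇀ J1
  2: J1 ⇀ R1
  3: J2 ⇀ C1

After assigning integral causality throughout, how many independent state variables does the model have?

#1 stroke at Sf1  (Sf1: flow source, stroke at near end)
#0 stroke at J1  (1-jn J1 has f-setter on 1)
#2 stroke at J1  (J1 flow already set via bond 1)
#3 stroke at J2  (closing 0-jn rule on J2)

1  (C1 all integral)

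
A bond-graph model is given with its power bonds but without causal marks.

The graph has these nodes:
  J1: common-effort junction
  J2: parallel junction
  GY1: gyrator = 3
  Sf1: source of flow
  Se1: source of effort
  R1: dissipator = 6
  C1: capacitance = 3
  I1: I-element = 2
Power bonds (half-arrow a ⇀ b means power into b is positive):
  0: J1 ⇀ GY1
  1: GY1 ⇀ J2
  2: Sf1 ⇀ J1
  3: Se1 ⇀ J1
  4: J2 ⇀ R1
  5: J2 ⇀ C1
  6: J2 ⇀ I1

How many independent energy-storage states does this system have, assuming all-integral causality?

2  (C1, I1 all integral)

b2 stroke at Sf1  (source Sf1 imposes f)
b3 stroke at J1  (Se1: effort source, stroke at far end)
b0 stroke at GY1  (0-jn J1 has e-setter on 3)
b1 stroke at GY1  (GY1: gyrator matches bond 0)
b5 stroke at J2  (C1 outputs effort q/C1)
b4 stroke at R1  (0-jn J2 has e-setter on 5)
b6 stroke at I1  (J2 effort already set via bond 5)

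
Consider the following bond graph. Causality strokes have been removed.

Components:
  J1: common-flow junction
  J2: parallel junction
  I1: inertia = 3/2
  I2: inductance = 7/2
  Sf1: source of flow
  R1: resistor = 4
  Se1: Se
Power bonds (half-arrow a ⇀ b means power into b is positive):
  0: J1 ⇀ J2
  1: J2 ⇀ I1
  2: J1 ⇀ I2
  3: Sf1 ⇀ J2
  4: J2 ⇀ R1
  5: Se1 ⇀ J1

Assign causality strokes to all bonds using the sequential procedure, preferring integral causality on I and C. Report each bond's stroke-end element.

bond 0 stroke at J1
bond 1 stroke at I1
bond 2 stroke at I2
bond 3 stroke at Sf1
bond 4 stroke at J2
bond 5 stroke at J1

β3 →Sf1  (Sf1 fixes flow; stroke at Sf1)
β5 →J1  (Se1 (Se) sets effort on bond)
β1 →I1  (prefer integral on I1)
β2 →I2  (I2: I, integral causality)
β0 →J1  (1-jn J1 has f-setter on 2)
β4 →J2  (J2 needs exactly one e-in)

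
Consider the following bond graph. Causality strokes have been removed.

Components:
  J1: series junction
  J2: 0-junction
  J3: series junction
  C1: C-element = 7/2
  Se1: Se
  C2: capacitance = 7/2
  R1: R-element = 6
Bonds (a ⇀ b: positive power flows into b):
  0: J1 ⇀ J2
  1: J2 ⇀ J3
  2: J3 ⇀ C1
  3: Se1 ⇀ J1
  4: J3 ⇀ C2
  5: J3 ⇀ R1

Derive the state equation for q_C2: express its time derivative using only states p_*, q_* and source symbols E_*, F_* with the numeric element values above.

dq_C2/dt = E_Se1/6 - q_C1/21 - q_C2/21

#3 stroke at J1  (Se1 fixes effort; stroke away)
#0 stroke at J2  (J1 needs exactly one f-in)
#1 stroke at J3  (common-e at J2 fixed by 0)
#2 stroke at J3  (C1 integral (e out))
#4 stroke at J3  (C2 outputs effort q/C2)
#5 stroke at R1  (J3 needs exactly one f-in)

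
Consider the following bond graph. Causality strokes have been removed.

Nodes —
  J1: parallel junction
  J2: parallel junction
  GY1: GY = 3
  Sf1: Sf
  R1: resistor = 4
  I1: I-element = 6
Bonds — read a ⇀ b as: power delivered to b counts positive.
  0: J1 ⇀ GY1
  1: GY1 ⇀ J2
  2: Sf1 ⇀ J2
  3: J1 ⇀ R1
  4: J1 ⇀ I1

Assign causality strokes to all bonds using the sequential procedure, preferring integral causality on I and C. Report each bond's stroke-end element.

b0 |J1
b1 |J2
b2 |Sf1
b3 |R1
b4 |I1

bond 2 stroke at Sf1  (Sf1 (Sf) sets flow on bond)
bond 1 stroke at J2  (J2 needs exactly one e-in)
bond 0 stroke at J1  (through GY1, causality inverts; strokes same side of GY1)
bond 3 stroke at R1  (0-jn J1 has e-setter on 0)
bond 4 stroke at I1  (0-jn J1 has e-setter on 0)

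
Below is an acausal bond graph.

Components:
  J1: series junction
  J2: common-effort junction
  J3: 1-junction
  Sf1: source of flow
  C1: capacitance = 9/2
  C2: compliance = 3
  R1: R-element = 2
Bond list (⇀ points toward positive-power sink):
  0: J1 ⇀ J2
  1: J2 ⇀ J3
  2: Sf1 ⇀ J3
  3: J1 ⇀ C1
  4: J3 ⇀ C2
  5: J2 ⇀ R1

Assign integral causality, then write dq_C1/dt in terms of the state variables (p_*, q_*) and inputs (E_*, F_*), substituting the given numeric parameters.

b2 →Sf1  (Sf1 fixes flow; stroke at Sf1)
b1 →J3  (J3 flow already set via bond 2)
b4 →J3  (common-f at J3 fixed by 2)
b3 →J1  (prefer integral on C1)
b0 →J2  (J1 needs exactly one f-in)
b5 →R1  (common-e at J2 fixed by 0)

dq_C1/dt = F_Sf1 - q_C1/9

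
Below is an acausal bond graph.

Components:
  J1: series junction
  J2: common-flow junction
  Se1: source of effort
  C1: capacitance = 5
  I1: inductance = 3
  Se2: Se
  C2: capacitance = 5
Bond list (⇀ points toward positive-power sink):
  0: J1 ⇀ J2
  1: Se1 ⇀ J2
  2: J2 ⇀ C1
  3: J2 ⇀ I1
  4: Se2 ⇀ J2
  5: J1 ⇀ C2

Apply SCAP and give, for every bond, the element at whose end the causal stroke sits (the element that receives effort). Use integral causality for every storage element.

β1 stroke→J2  (source Se1 imposes e)
β4 stroke→J2  (Se2: effort source, stroke at far end)
β2 stroke→J2  (C1 outputs effort q/C1)
β3 stroke→I1  (I1 outputs flow p/I1)
β0 stroke→J2  (1-jn J2 has f-setter on 3)
β5 stroke→J1  (1-jn J1 has f-setter on 0)

#0 stroke at J2
#1 stroke at J2
#2 stroke at J2
#3 stroke at I1
#4 stroke at J2
#5 stroke at J1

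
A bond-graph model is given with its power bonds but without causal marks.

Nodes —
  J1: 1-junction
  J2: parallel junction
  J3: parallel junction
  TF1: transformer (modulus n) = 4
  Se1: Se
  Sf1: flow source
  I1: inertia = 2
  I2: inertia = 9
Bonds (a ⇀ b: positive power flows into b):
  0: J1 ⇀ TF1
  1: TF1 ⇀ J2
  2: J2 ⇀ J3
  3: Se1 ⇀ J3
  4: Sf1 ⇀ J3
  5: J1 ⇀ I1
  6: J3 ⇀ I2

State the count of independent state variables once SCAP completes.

b3 |J3  (source Se1 imposes e)
b4 |Sf1  (Sf1 (Sf) sets flow on bond)
b2 |J2  (J3: bond 3 brought effort, rest push out)
b6 |I2  (0-jn J3 has e-setter on 3)
b1 |TF1  (0-jn J2 has e-setter on 2)
b0 |J1  (TF TF1: opposite of bond 1)
b5 |I1  (J1 needs exactly one f-in)

2  (I1, I2 all integral)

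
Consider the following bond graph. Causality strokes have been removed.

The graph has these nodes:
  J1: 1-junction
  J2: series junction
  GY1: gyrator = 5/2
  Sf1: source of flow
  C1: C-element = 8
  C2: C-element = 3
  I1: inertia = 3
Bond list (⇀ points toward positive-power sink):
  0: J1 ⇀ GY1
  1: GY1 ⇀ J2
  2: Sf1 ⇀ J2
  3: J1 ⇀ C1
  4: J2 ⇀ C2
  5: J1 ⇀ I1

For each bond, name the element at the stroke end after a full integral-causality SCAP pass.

b2 stroke→Sf1  (Sf1 fixes flow; stroke at Sf1)
b1 stroke→J2  (1-jn J2 has f-setter on 2)
b4 stroke→J2  (J2: bond 2 brought flow, rest push out)
b0 stroke→J1  (GY1: gyrator matches bond 1)
b3 stroke→J1  (prefer integral on C1)
b5 stroke→I1  (closing 1-jn rule on J1)

#0 stroke at J1
#1 stroke at J2
#2 stroke at Sf1
#3 stroke at J1
#4 stroke at J2
#5 stroke at I1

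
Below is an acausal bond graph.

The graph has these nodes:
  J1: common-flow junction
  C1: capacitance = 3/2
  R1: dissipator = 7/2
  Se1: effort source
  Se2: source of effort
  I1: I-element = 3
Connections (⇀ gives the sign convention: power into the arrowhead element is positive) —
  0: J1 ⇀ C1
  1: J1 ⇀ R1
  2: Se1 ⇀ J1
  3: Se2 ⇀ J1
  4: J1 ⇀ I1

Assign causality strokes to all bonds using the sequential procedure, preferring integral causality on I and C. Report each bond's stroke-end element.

bond 0 stroke at J1
bond 1 stroke at J1
bond 2 stroke at J1
bond 3 stroke at J1
bond 4 stroke at I1

b2 |J1  (Se1 fixes effort; stroke away)
b3 |J1  (Se2 fixes effort; stroke away)
b0 |J1  (C1 outputs effort q/C1)
b4 |I1  (I1: I, integral causality)
b1 |J1  (J1 flow already set via bond 4)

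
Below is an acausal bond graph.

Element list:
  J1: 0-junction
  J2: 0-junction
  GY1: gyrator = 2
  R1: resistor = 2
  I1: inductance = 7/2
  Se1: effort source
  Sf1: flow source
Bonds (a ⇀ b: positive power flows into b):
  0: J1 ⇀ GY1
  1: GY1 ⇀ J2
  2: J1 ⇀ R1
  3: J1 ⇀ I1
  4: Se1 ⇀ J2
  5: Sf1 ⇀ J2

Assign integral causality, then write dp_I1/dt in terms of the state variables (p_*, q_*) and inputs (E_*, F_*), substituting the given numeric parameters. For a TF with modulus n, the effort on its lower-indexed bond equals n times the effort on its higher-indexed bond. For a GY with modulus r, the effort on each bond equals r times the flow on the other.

bond 4 |J2  (Se1: effort source, stroke at far end)
bond 5 |Sf1  (Sf1: flow source, stroke at near end)
bond 1 |GY1  (0-jn J2 has e-setter on 4)
bond 0 |GY1  (GY GY1: same side as bond 1)
bond 3 |I1  (I1 outputs flow p/I1)
bond 2 |J1  (J1 needs exactly one e-in)

dp_I1/dt = -E_Se1 - 4*p_I1/7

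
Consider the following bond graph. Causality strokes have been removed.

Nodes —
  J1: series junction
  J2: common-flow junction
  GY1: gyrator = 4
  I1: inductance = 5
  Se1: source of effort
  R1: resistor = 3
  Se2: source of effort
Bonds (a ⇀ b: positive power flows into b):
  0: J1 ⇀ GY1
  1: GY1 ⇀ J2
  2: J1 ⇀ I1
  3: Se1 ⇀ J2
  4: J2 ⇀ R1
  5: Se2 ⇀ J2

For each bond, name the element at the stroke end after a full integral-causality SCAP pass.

bond 0 |J1
bond 1 |J2
bond 2 |I1
bond 3 |J2
bond 4 |R1
bond 5 |J2

bond 3 →J2  (Se1 fixes effort; stroke away)
bond 5 →J2  (source Se2 imposes e)
bond 2 →I1  (I1: I, integral causality)
bond 0 →J1  (J1: bond 2 brought flow, rest push out)
bond 1 →J2  (GY1: gyrator matches bond 0)
bond 4 →R1  (J2 needs exactly one f-in)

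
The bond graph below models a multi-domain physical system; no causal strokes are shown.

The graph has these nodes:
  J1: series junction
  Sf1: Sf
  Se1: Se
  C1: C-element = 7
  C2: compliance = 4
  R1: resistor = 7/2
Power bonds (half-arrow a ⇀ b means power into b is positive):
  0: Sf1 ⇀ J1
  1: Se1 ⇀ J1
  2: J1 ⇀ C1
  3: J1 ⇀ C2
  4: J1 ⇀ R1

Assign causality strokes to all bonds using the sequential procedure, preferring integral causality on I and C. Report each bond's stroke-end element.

b0 stroke at Sf1  (Sf1 fixes flow; stroke at Sf1)
b1 stroke at J1  (Se1 (Se) sets effort on bond)
b2 stroke at J1  (common-f at J1 fixed by 0)
b3 stroke at J1  (common-f at J1 fixed by 0)
b4 stroke at J1  (J1 flow already set via bond 0)

#0 →Sf1
#1 →J1
#2 →J1
#3 →J1
#4 →J1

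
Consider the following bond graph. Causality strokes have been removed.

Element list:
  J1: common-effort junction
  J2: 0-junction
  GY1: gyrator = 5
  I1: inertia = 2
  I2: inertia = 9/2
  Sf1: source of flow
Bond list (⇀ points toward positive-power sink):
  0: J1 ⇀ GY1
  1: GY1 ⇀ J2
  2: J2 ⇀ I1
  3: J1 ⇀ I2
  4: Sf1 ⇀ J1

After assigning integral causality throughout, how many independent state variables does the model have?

2  (I1, I2 all integral)

β4 →Sf1  (Sf1 fixes flow; stroke at Sf1)
β2 →I1  (I1 outputs flow p/I1)
β1 →J2  (closing 0-jn rule on J2)
β0 →J1  (GY1 both-in/both-out from 1)
β3 →I2  (J1 effort already set via bond 0)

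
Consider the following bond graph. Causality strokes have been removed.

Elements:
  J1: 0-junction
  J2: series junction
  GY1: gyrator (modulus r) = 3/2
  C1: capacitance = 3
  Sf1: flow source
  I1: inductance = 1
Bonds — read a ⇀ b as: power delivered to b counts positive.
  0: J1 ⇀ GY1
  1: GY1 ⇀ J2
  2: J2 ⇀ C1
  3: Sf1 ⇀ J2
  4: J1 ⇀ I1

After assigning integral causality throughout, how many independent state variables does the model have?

2  (C1, I1 all integral)

bond 3 →Sf1  (Sf1: flow source, stroke at near end)
bond 1 →J2  (J2: bond 3 brought flow, rest push out)
bond 2 →J2  (J2 flow already set via bond 3)
bond 0 →J1  (through GY1, causality inverts; strokes same side of GY1)
bond 4 →I1  (0-jn J1 has e-setter on 0)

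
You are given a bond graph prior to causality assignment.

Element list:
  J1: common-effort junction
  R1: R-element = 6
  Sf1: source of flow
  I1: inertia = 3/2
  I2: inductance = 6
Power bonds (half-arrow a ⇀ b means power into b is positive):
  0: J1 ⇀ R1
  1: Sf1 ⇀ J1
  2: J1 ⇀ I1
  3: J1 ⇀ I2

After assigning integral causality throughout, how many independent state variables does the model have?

β1 stroke→Sf1  (Sf1 fixes flow; stroke at Sf1)
β2 stroke→I1  (prefer integral on I1)
β3 stroke→I2  (I2: I, integral causality)
β0 stroke→J1  (J1: last free bond brings effort in)

2  (I1, I2 all integral)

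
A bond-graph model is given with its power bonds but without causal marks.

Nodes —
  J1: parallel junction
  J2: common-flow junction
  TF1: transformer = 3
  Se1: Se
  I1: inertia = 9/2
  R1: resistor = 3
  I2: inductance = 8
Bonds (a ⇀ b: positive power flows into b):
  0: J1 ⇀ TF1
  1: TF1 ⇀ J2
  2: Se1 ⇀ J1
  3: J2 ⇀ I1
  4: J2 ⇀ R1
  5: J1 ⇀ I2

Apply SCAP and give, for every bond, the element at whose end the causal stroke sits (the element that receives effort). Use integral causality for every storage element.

#0 |TF1
#1 |J2
#2 |J1
#3 |I1
#4 |J2
#5 |I2

#2 stroke at J1  (Se1: effort source, stroke at far end)
#0 stroke at TF1  (0-jn J1 has e-setter on 2)
#5 stroke at I2  (J1: bond 2 brought effort, rest push out)
#1 stroke at J2  (TF1 one-in-one-out from 0)
#3 stroke at I1  (I1: I, integral causality)
#4 stroke at J2  (1-jn J2 has f-setter on 3)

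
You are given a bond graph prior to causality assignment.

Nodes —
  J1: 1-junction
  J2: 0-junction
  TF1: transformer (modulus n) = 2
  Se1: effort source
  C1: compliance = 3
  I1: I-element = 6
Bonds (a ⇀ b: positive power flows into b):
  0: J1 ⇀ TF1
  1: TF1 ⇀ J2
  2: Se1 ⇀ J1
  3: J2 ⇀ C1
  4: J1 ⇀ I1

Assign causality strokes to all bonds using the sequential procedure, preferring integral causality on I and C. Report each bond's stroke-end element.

#2 stroke→J1  (Se1 fixes effort; stroke away)
#3 stroke→J2  (C1 integral (e out))
#1 stroke→TF1  (J2: bond 3 brought effort, rest push out)
#0 stroke→J1  (through TF1, causality passes straight; one stroke at TF1)
#4 stroke→I1  (J1: last free bond brings flow in)

b0 |J1
b1 |TF1
b2 |J1
b3 |J2
b4 |I1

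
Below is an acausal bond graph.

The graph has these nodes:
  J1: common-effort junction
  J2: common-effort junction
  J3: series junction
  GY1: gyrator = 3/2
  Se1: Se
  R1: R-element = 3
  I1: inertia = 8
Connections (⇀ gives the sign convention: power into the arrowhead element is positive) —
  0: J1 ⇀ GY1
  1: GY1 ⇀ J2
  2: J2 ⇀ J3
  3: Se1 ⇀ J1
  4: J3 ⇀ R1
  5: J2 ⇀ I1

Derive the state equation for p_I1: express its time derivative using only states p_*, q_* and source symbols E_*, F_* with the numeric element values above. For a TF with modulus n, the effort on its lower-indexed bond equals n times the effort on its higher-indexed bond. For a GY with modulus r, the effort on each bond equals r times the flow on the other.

b3 stroke→J1  (Se1: effort source, stroke at far end)
b0 stroke→GY1  (0-jn J1 has e-setter on 3)
b1 stroke→GY1  (GY1 both-in/both-out from 0)
b5 stroke→I1  (prefer integral on I1)
b2 stroke→J2  (only one effort-in slot at J2)
b4 stroke→J3  (J3 flow already set via bond 2)

dp_I1/dt = 2*E_Se1 - 3*p_I1/8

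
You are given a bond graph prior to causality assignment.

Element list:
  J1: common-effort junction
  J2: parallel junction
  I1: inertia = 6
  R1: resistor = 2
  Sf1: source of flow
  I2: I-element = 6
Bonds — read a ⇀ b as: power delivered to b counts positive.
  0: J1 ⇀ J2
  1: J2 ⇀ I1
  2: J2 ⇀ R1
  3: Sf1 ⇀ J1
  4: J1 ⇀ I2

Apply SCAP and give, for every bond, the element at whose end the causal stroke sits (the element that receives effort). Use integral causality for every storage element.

#0 |J1
#1 |I1
#2 |J2
#3 |Sf1
#4 |I2

β3 stroke at Sf1  (Sf1 fixes flow; stroke at Sf1)
β1 stroke at I1  (prefer integral on I1)
β4 stroke at I2  (prefer integral on I2)
β0 stroke at J1  (only one effort-in slot at J1)
β2 stroke at J2  (J2: last free bond brings effort in)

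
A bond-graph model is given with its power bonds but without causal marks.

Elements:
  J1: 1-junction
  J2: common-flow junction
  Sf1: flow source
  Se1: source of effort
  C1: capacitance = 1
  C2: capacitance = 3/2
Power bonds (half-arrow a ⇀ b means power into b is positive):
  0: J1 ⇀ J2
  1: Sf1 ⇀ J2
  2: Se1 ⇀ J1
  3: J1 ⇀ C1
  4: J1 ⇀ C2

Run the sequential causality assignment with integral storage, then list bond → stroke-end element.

#0 stroke→J2
#1 stroke→Sf1
#2 stroke→J1
#3 stroke→J1
#4 stroke→J1

b1 stroke at Sf1  (Sf1 (Sf) sets flow on bond)
b2 stroke at J1  (source Se1 imposes e)
b0 stroke at J2  (1-jn J2 has f-setter on 1)
b3 stroke at J1  (common-f at J1 fixed by 0)
b4 stroke at J1  (1-jn J1 has f-setter on 0)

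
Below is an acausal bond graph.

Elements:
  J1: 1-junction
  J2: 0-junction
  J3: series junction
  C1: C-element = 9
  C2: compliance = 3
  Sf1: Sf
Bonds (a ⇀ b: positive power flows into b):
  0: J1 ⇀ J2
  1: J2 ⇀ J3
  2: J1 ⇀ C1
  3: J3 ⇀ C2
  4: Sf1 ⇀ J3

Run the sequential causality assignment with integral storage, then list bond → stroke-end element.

#0 |J2
#1 |J3
#2 |J1
#3 |J3
#4 |Sf1

#4 stroke at Sf1  (Sf1 fixes flow; stroke at Sf1)
#1 stroke at J3  (J3: bond 4 brought flow, rest push out)
#3 stroke at J3  (1-jn J3 has f-setter on 4)
#0 stroke at J2  (closing 0-jn rule on J2)
#2 stroke at J1  (1-jn J1 has f-setter on 0)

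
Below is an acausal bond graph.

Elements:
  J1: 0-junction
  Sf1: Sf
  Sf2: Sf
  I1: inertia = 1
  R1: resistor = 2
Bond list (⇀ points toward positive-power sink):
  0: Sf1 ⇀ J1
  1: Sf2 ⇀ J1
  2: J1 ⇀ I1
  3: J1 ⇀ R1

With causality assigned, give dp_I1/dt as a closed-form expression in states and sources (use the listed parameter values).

dp_I1/dt = 2*F_Sf1 + 2*F_Sf2 - 2*p_I1

b0 |Sf1  (source Sf1 imposes f)
b1 |Sf2  (Sf2 (Sf) sets flow on bond)
b2 |I1  (I1: I, integral causality)
b3 |J1  (closing 0-jn rule on J1)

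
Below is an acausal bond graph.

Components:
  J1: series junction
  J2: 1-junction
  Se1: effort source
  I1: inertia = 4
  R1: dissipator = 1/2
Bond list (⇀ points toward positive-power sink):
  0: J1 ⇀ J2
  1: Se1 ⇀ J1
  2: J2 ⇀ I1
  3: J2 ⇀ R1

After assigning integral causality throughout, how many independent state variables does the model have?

1  (I1 all integral)

#1 stroke at J1  (Se1 fixes effort; stroke away)
#0 stroke at J2  (only one flow-in slot at J1)
#2 stroke at I1  (I1 integral (f out))
#3 stroke at J2  (J2 flow already set via bond 2)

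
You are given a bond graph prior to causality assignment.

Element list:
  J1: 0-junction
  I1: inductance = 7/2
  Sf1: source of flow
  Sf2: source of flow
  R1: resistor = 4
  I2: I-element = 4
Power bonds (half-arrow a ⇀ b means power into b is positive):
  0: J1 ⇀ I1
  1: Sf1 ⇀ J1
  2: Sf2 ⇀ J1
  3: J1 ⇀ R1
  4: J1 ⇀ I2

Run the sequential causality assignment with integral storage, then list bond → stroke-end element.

β1 →Sf1  (Sf1 (Sf) sets flow on bond)
β2 →Sf2  (source Sf2 imposes f)
β0 →I1  (prefer integral on I1)
β4 →I2  (I2 integral (f out))
β3 →J1  (only one effort-in slot at J1)

bond 0 →I1
bond 1 →Sf1
bond 2 →Sf2
bond 3 →J1
bond 4 →I2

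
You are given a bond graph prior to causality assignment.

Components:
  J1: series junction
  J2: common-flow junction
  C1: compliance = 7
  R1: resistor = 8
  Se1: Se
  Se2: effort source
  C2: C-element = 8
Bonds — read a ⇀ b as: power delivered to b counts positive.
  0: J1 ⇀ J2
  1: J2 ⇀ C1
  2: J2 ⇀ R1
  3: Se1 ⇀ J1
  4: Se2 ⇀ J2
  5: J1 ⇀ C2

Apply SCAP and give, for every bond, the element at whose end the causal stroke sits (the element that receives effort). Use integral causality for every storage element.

#0 stroke at J2
#1 stroke at J2
#2 stroke at R1
#3 stroke at J1
#4 stroke at J2
#5 stroke at J1

#3 |J1  (Se1 (Se) sets effort on bond)
#4 |J2  (source Se2 imposes e)
#1 |J2  (C1: C, integral causality)
#5 |J1  (prefer integral on C2)
#0 |J2  (only one flow-in slot at J1)
#2 |R1  (only one flow-in slot at J2)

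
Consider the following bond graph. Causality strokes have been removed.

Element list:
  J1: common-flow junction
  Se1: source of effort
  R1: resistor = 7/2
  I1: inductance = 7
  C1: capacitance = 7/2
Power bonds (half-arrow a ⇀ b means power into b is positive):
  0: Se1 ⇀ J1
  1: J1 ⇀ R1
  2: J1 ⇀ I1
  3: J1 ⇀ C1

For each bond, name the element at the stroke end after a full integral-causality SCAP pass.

#0 →J1  (Se1 fixes effort; stroke away)
#2 →I1  (prefer integral on I1)
#1 →J1  (J1: bond 2 brought flow, rest push out)
#3 →J1  (common-f at J1 fixed by 2)

b0 |J1
b1 |J1
b2 |I1
b3 |J1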